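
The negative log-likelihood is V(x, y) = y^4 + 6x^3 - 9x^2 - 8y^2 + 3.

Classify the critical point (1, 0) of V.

The mixed partial ∂²V/∂x∂y is 0, so the Hessian at any point is diag(V_xx, V_yy) = diag(18(2x - 1), 4(3y^2 - 4)).
At (1, 0): H = diag(18, -16).
The eigenvalues have opposite signs, so H is indefinite: a saddle point.

saddle point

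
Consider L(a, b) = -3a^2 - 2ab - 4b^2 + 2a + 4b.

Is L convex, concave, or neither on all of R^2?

concave

L is quadratic, so its Hessian is the constant matrix H = [[-6, -2], [-2, -8]].
det(H) = 44, tr(H) = -14.
det(H) > 0 and tr(H) < 0, so H is negative definite everywhere: concave.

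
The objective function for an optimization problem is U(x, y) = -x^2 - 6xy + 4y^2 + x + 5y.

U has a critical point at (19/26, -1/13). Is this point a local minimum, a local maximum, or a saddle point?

The Hessian of U is constant: H = [[-2, -6], [-6, 8]].
det(H) = (-2)·8 − (-6)² = -52.
Since det(H) < 0, H is indefinite and the critical point is a saddle point.

saddle point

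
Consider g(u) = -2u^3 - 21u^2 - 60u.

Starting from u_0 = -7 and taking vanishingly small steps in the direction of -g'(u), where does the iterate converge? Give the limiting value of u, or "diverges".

g'(u) = -6(u + 2)(u + 5), so g'(-7) = -60.
Gradient descent moves in the -g' direction, i.e. u is increasing.
The nearest critical point in that direction is u = -5, where g'' = 18 > 0 (a local minimum). The iterate converges there.

-5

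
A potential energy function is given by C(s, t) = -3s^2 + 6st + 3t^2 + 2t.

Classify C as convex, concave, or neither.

neither

C is quadratic, so its Hessian is the constant matrix H = [[-6, 6], [6, 6]].
det(H) = -72, tr(H) = 0.
det(H) < 0, so H is indefinite: neither convex nor concave.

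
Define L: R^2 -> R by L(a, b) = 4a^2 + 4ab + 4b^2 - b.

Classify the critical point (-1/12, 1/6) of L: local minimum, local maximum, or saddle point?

local minimum

The Hessian of L is constant: H = [[8, 4], [4, 8]].
det(H) = 8·8 − 4² = 48.
det(H) > 0 and tr(H) = 16 > 0, so H is positive definite and the point is a local minimum.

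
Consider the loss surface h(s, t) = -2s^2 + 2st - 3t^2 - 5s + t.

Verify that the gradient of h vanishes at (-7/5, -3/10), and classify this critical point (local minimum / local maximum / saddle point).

∇h = (-4s + 2t - 5, 2s - 6t + 1); substituting (-7/5, -3/10) gives ∇h = (0, 0), so (-7/5, -3/10) is indeed a critical point.
The Hessian of h is constant: H = [[-4, 2], [2, -6]].
det(H) = (-4)·(-6) − 2² = 20.
det(H) > 0 and tr(H) = -10 < 0, so H is negative definite and the point is a local maximum.

local maximum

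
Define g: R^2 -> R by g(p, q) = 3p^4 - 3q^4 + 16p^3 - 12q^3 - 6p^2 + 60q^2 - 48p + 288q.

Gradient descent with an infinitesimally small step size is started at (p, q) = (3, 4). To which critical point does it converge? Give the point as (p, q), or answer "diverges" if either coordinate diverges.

diverges

g is separable, so gradient descent decouples: p follows -∂g/∂p, q follows -∂g/∂q.
∂g/∂p = 12(p - 1)(p + 1)(p + 4); at p=3 this is 672, so p decreases.
∂g/∂q = -12(q - 3)(q + 2)(q + 4); at q=4 this is -576, so q increases.
The q-coordinate has no critical point in that direction and runs off to infinity.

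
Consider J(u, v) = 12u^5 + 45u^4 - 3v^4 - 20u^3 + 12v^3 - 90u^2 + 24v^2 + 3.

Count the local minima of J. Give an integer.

J separates as a function of u plus a function of v, so ∇J=0 decouples.
∂J/∂u = 60u(u - 1)(u + 1)(u + 3) = 0 at u ∈ {-3, -1, 0, 1}; ∂J/∂v = -12v(v - 4)(v + 1) = 0 at v ∈ {-1, 0, 4}.
The Hessian is diagonal: diag(J_uu, J_vv). Second derivatives: J_uu(-3)=-1440, J_uu(-1)=240, J_uu(0)=-180, J_uu(1)=480; J_vv(-1)=-60, J_vv(0)=48, J_vv(4)=-240.
Local minima occur where both diagonal entries positive: (-1, 0), (1, 0). Count: 2.

2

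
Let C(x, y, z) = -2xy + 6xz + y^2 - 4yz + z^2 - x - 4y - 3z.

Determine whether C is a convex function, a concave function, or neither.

C is quadratic, so its Hessian is the constant matrix H = [[0, -2, 6], [-2, 2, -4], [6, -4, 2]].
Leading principal minors: 0, -4, 16.
Neither pattern holds ⇒ H is indefinite ⇒ neither convex nor concave.

neither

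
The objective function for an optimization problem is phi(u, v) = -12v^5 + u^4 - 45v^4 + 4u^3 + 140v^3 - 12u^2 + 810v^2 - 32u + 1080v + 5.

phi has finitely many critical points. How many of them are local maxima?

2

phi separates as a function of u plus a function of v, so ∇phi=0 decouples.
∂phi/∂u = 4(u - 2)(u + 1)(u + 4) = 0 at u ∈ {-4, -1, 2}; ∂phi/∂v = -60(v - 3)(v + 1)(v + 2)(v + 3) = 0 at v ∈ {-3, -2, -1, 3}.
The Hessian is diagonal: diag(phi_uu, phi_vv). Second derivatives: phi_uu(-4)=72, phi_uu(-1)=-36, phi_uu(2)=72; phi_vv(-3)=720, phi_vv(-2)=-300, phi_vv(-1)=480, phi_vv(3)=-7200.
Local maxima occur where both diagonal entries negative: (-1, -2), (-1, 3). Count: 2.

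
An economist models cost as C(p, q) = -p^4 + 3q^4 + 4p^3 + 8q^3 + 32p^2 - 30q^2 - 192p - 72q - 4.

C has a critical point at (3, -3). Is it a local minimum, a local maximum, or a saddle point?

local minimum

The mixed partial ∂²C/∂p∂q is 0, so the Hessian at any point is diag(C_pp, C_qq) = diag(4(-3p^2 + 6p + 16), 12(3q^2 + 4q - 5)).
At (3, -3): H = diag(28, 120).
Both eigenvalues are positive, so H is positive definite: a local minimum.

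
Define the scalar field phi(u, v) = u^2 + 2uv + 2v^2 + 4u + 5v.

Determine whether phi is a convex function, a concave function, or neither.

phi is quadratic, so its Hessian is the constant matrix H = [[2, 2], [2, 4]].
det(H) = 4, tr(H) = 6.
det(H) > 0 and tr(H) > 0, so H is positive definite everywhere: convex.

convex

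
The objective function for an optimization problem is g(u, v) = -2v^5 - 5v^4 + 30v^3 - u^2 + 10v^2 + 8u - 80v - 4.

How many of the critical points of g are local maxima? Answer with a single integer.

g separates as a function of u plus a function of v, so ∇g=0 decouples.
∂g/∂u = -2(u - 4) = 0 at u ∈ {4}; ∂g/∂v = -10(v - 2)(v - 1)(v + 1)(v + 4) = 0 at v ∈ {-4, -1, 1, 2}.
The Hessian is diagonal: diag(g_uu, g_vv). Second derivatives: g_uu(4)=-2; g_vv(-4)=900, g_vv(-1)=-180, g_vv(1)=100, g_vv(2)=-180.
Local maxima occur where both diagonal entries negative: (4, -1), (4, 2). Count: 2.

2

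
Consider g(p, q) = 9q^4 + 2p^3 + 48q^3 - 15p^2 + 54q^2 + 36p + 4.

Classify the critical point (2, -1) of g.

local maximum

The mixed partial ∂²g/∂p∂q is 0, so the Hessian at any point is diag(g_pp, g_qq) = diag(6(2p - 5), 36(3q^2 + 8q + 3)).
At (2, -1): H = diag(-6, -72).
Both eigenvalues are negative, so H is negative definite: a local maximum.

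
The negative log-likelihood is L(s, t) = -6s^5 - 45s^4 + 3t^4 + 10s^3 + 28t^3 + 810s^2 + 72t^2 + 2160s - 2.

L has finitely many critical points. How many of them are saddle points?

L separates as a function of s plus a function of t, so ∇L=0 decouples.
∂L/∂s = -30(s - 3)(s + 2)(s + 3)(s + 4) = 0 at s ∈ {-4, -3, -2, 3}; ∂L/∂t = 12t(t + 3)(t + 4) = 0 at t ∈ {-4, -3, 0}.
The Hessian is diagonal: diag(L_ss, L_tt). Second derivatives: L_ss(-4)=420, L_ss(-3)=-180, L_ss(-2)=300, L_ss(3)=-6300; L_tt(-4)=48, L_tt(-3)=-36, L_tt(0)=144.
Saddle points occur where the two diagonal entries have opposite signs: (-4, -3), (-3, -4), (-3, 0), (-2, -3), (3, -4), (3, 0). Count: 6.

6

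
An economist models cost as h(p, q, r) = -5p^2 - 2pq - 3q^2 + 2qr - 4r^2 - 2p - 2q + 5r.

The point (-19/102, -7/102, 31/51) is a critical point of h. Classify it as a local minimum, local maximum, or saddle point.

The Hessian is constant: H = [[-10, -2, 0], [-2, -6, 2], [0, 2, -8]].
Leading principal minors: Δ₁ = -10, Δ₂ = 56, Δ₃ = -408.
The minors alternate sign starting negative (−, +, −), so H is negative definite: a local maximum.

local maximum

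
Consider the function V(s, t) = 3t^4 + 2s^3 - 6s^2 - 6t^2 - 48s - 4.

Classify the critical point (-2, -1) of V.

saddle point

The mixed partial ∂²V/∂s∂t is 0, so the Hessian at any point is diag(V_ss, V_tt) = diag(12(s - 1), 12(3t^2 - 1)).
At (-2, -1): H = diag(-36, 24).
The eigenvalues have opposite signs, so H is indefinite: a saddle point.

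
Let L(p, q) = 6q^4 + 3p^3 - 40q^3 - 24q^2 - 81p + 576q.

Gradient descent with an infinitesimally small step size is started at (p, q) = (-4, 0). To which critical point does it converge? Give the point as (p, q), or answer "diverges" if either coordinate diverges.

diverges

L is separable, so gradient descent decouples: p follows -∂L/∂p, q follows -∂L/∂q.
∂L/∂p = 9(p - 3)(p + 3); at p=-4 this is 63, so p decreases.
∂L/∂q = 24(q - 4)(q - 3)(q + 2); at q=0 this is 576, so q decreases.
The p-coordinate has no critical point in that direction and runs off to infinity.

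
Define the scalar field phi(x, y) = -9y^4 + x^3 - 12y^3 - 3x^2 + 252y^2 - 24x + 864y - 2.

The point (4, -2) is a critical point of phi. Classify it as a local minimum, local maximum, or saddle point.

The mixed partial ∂²phi/∂x∂y is 0, so the Hessian at any point is diag(phi_xx, phi_yy) = diag(6(x - 1), 36(-3y^2 - 2y + 14)).
At (4, -2): H = diag(18, 216).
Both eigenvalues are positive, so H is positive definite: a local minimum.

local minimum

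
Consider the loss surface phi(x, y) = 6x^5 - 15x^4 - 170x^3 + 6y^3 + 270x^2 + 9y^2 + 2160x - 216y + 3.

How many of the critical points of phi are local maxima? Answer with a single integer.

2

phi separates as a function of x plus a function of y, so ∇phi=0 decouples.
∂phi/∂x = 30(x - 4)(x - 3)(x + 2)(x + 3) = 0 at x ∈ {-3, -2, 3, 4}; ∂phi/∂y = 18(y - 3)(y + 4) = 0 at y ∈ {-4, 3}.
The Hessian is diagonal: diag(phi_xx, phi_yy). Second derivatives: phi_xx(-3)=-1260, phi_xx(-2)=900, phi_xx(3)=-900, phi_xx(4)=1260; phi_yy(-4)=-126, phi_yy(3)=126.
Local maxima occur where both diagonal entries negative: (-3, -4), (3, -4). Count: 2.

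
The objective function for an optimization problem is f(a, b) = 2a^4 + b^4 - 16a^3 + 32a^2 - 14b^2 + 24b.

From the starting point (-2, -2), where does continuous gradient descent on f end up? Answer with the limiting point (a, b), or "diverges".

(0, -3)

f is separable, so gradient descent decouples: a follows -∂f/∂a, b follows -∂f/∂b.
∂f/∂a = 8a(a - 4)(a - 2); at a=-2 this is -384, so a increases.
∂f/∂b = 4(b - 2)(b - 1)(b + 3); at b=-2 this is 48, so b decreases.
a converges to its nearest critical value 0 (a local min of the a-part); b converges to -3. The iterate converges to (0, -3).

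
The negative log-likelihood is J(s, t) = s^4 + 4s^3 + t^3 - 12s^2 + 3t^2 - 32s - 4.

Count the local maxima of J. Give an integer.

J separates as a function of s plus a function of t, so ∇J=0 decouples.
∂J/∂s = 4(s - 2)(s + 1)(s + 4) = 0 at s ∈ {-4, -1, 2}; ∂J/∂t = 3t(t + 2) = 0 at t ∈ {-2, 0}.
The Hessian is diagonal: diag(J_ss, J_tt). Second derivatives: J_ss(-4)=72, J_ss(-1)=-36, J_ss(2)=72; J_tt(-2)=-6, J_tt(0)=6.
Local maxima occur where both diagonal entries negative: (-1, -2). Count: 1.

1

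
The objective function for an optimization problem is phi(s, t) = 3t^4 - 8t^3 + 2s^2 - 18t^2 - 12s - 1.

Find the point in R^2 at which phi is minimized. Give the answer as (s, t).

phi(s,t) separates as P(s) + Q(t) − 1, so its minimum is min P + min Q − 1.
P'(s) = 4s - 12 vanishes at s ∈ {3}; Q'(t) = 12t(t - 3)(t + 1) vanishes at t ∈ {-1, 0, 3}.
Local minima of P (where P''>0): P(3)=-18. Local minima of Q: Q(-1)=-7, Q(3)=-135.
So the global minimum of phi is P(3) + Q(3) − 1 = -18 − 135 − 1 = -154, attained at (3, 3).

(3, 3)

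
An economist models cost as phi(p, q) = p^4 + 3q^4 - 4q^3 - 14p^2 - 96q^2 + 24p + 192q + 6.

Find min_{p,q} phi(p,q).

phi(p,q) separates as A(p) + B(q) + 6, so its minimum is min A + min B + 6.
A'(p) = 4(p - 2)(p - 1)(p + 3) vanishes at p ∈ {-3, 1, 2}; B'(q) = 12(q - 4)(q - 1)(q + 4) vanishes at q ∈ {-4, 1, 4}.
Local minima of A (where A''>0): A(-3)=-117, A(2)=8. Local minima of B: B(-4)=-1280, B(4)=-256.
So the global minimum of phi is A(-3) + B(-4) + 6 = -117 − 1280 + 6 = -1391, attained at (-3, -4).

-1391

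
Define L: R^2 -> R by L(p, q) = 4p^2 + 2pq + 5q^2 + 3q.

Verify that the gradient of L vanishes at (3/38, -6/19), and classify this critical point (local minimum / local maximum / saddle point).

∇L = (8p + 2q, 2p + 10q + 3); substituting (3/38, -6/19) gives ∇L = (0, 0), so (3/38, -6/19) is indeed a critical point.
The Hessian of L is constant: H = [[8, 2], [2, 10]].
det(H) = 8·10 − 2² = 76.
det(H) > 0 and tr(H) = 18 > 0, so H is positive definite and the point is a local minimum.

local minimum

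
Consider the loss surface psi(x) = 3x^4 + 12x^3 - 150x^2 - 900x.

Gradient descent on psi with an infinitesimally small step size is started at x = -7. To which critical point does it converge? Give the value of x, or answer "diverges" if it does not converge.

-5

psi'(x) = 12(x - 5)(x + 3)(x + 5), so psi'(-7) = -1152.
Gradient descent moves in the -psi' direction, i.e. x is increasing.
The nearest critical point in that direction is x = -5, where psi'' = 240 > 0 (a local minimum). The iterate converges there.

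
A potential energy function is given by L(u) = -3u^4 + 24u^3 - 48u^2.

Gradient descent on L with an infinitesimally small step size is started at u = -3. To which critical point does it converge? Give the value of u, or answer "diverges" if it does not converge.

L'(u) = -12u(u - 4)(u - 2), so L'(-3) = 1260.
Gradient descent moves in the -L' direction, i.e. u is decreasing.
There is no critical point below u=-3, and L' keeps the same sign, so the iterate runs off to −∞.

diverges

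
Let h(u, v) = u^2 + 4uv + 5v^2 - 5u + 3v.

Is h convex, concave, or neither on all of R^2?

h is quadratic, so its Hessian is the constant matrix H = [[2, 4], [4, 10]].
det(H) = 4, tr(H) = 12.
det(H) > 0 and tr(H) > 0, so H is positive definite everywhere: convex.

convex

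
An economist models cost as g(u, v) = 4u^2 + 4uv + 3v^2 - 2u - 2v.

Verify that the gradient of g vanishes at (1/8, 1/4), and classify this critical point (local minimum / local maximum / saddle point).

local minimum

∇g = (8u + 4v - 2, 4u + 6v - 2); substituting (1/8, 1/4) gives ∇g = (0, 0), so (1/8, 1/4) is indeed a critical point.
The Hessian of g is constant: H = [[8, 4], [4, 6]].
det(H) = 8·6 − 4² = 32.
det(H) > 0 and tr(H) = 14 > 0, so H is positive definite and the point is a local minimum.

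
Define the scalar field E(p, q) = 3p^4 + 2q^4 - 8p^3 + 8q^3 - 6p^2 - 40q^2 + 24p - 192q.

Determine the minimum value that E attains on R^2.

E(p,q) separates as A(p) + B(q), so its minimum is min A + min B.
A'(p) = 12(p - 2)(p - 1)(p + 1) vanishes at p ∈ {-1, 1, 2}; B'(q) = 8(q - 3)(q + 2)(q + 4) vanishes at q ∈ {-4, -2, 3}.
Local minima of A (where A''>0): A(-1)=-19, A(2)=8. Local minima of B: B(-4)=128, B(3)=-558.
So the global minimum of E is A(-1) + B(3) = -19 − 558 = -577, attained at (-1, 3).

-577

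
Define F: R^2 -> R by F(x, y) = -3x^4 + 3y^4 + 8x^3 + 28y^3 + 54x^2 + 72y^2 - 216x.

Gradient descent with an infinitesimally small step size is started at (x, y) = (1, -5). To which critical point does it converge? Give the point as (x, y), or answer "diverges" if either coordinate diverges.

(2, -4)

F is separable, so gradient descent decouples: x follows -∂F/∂x, y follows -∂F/∂y.
∂F/∂x = -12(x - 3)(x - 2)(x + 3); at x=1 this is -96, so x increases.
∂F/∂y = 12y(y + 3)(y + 4); at y=-5 this is -120, so y increases.
x converges to its nearest critical value 2 (a local min of the x-part); y converges to -4. The iterate converges to (2, -4).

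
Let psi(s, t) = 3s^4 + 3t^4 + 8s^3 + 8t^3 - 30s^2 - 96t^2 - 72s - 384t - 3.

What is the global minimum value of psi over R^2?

-1947

psi(s,t) separates as P(s) + Q(t) − 3, so its minimum is min P + min Q − 3.
P'(s) = 12(s - 2)(s + 1)(s + 3) vanishes at s ∈ {-3, -1, 2}; Q'(t) = 12(t - 4)(t + 2)(t + 4) vanishes at t ∈ {-4, -2, 4}.
Local minima of P (where P''>0): P(-3)=-27, P(2)=-152. Local minima of Q: Q(-4)=256, Q(4)=-1792.
So the global minimum of psi is P(2) + Q(4) − 3 = -152 − 1792 − 3 = -1947, attained at (2, 4).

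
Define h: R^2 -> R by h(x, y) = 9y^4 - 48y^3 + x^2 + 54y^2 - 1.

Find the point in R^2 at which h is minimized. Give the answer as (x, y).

(0, 3)

h(x,y) separates as P(x) + Q(y) − 1, so its minimum is min P + min Q − 1.
P'(x) = 2x vanishes at x ∈ {0}; Q'(y) = 36y(y - 3)(y - 1) vanishes at y ∈ {0, 1, 3}.
Local minima of P (where P''>0): P(0)=0. Local minima of Q: Q(0)=0, Q(3)=-81.
So the global minimum of h is P(0) + Q(3) − 1 = 0 − 81 − 1 = -82, attained at (0, 3).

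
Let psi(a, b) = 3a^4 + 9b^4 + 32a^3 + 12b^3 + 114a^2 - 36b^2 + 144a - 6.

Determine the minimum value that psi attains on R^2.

-161

psi(a,b) separates as P(a) + Q(b) − 6, so its minimum is min P + min Q − 6.
P'(a) = 12(a + 1)(a + 3)(a + 4) vanishes at a ∈ {-4, -3, -1}; Q'(b) = 36b(b - 1)(b + 2) vanishes at b ∈ {-2, 0, 1}.
Local minima of P (where P''>0): P(-4)=-32, P(-1)=-59. Local minima of Q: Q(-2)=-96, Q(1)=-15.
So the global minimum of psi is P(-1) + Q(-2) − 6 = -59 − 96 − 6 = -161, attained at (-1, -2).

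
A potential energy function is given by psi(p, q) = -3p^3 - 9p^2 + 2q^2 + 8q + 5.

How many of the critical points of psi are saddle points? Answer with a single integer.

1

psi separates as a function of p plus a function of q, so ∇psi=0 decouples.
∂psi/∂p = -9p(p + 2) = 0 at p ∈ {-2, 0}; ∂psi/∂q = 4(q + 2) = 0 at q ∈ {-2}.
The Hessian is diagonal: diag(psi_pp, psi_qq). Second derivatives: psi_pp(-2)=18, psi_pp(0)=-18; psi_qq(-2)=4.
Saddle points occur where the two diagonal entries have opposite signs: (0, -2). Count: 1.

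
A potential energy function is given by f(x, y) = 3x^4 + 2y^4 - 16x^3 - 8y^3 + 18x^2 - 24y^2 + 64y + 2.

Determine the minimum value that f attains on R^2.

-153

f(x,y) separates as P(x) + Q(y) + 2, so its minimum is min P + min Q + 2.
P'(x) = 12x(x - 3)(x - 1) vanishes at x ∈ {0, 1, 3}; Q'(y) = 8(y - 4)(y - 1)(y + 2) vanishes at y ∈ {-2, 1, 4}.
Local minima of P (where P''>0): P(0)=0, P(3)=-27. Local minima of Q: Q(-2)=-128, Q(4)=-128.
So the global minimum of f is P(3) + Q(-2) + 2 = -27 − 128 + 2 = -153, attained at (3, -2).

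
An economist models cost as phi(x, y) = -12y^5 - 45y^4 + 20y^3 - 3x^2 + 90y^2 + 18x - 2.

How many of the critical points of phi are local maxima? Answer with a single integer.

phi separates as a function of x plus a function of y, so ∇phi=0 decouples.
∂phi/∂x = -6(x - 3) = 0 at x ∈ {3}; ∂phi/∂y = -60y(y - 1)(y + 1)(y + 3) = 0 at y ∈ {-3, -1, 0, 1}.
The Hessian is diagonal: diag(phi_xx, phi_yy). Second derivatives: phi_xx(3)=-6; phi_yy(-3)=1440, phi_yy(-1)=-240, phi_yy(0)=180, phi_yy(1)=-480.
Local maxima occur where both diagonal entries negative: (3, -1), (3, 1). Count: 2.

2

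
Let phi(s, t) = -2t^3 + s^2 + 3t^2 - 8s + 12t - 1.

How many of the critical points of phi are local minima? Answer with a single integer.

1

phi separates as a function of s plus a function of t, so ∇phi=0 decouples.
∂phi/∂s = 2(s - 4) = 0 at s ∈ {4}; ∂phi/∂t = -6(t - 2)(t + 1) = 0 at t ∈ {-1, 2}.
The Hessian is diagonal: diag(phi_ss, phi_tt). Second derivatives: phi_ss(4)=2; phi_tt(-1)=18, phi_tt(2)=-18.
Local minima occur where both diagonal entries positive: (4, -1). Count: 1.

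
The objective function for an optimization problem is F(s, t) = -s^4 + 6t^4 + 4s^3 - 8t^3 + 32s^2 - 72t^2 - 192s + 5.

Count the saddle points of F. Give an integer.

5

F separates as a function of s plus a function of t, so ∇F=0 decouples.
∂F/∂s = -4(s - 4)(s - 3)(s + 4) = 0 at s ∈ {-4, 3, 4}; ∂F/∂t = 24t(t - 3)(t + 2) = 0 at t ∈ {-2, 0, 3}.
The Hessian is diagonal: diag(F_ss, F_tt). Second derivatives: F_ss(-4)=-224, F_ss(3)=28, F_ss(4)=-32; F_tt(-2)=240, F_tt(0)=-144, F_tt(3)=360.
Saddle points occur where the two diagonal entries have opposite signs: (-4, -2), (-4, 3), (3, 0), (4, -2), (4, 3). Count: 5.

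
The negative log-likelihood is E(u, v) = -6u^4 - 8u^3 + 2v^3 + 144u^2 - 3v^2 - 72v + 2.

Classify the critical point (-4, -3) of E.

local maximum

The mixed partial ∂²E/∂u∂v is 0, so the Hessian at any point is diag(E_uu, E_vv) = diag(24(-3u^2 - 2u + 12), 6(2v - 1)).
At (-4, -3): H = diag(-672, -42).
Both eigenvalues are negative, so H is negative definite: a local maximum.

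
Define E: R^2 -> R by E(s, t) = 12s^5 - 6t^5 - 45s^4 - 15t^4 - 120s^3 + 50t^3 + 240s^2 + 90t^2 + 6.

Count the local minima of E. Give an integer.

E separates as a function of s plus a function of t, so ∇E=0 decouples.
∂E/∂s = 60s(s - 4)(s - 1)(s + 2) = 0 at s ∈ {-2, 0, 1, 4}; ∂E/∂t = -30t(t - 2)(t + 1)(t + 3) = 0 at t ∈ {-3, -1, 0, 2}.
The Hessian is diagonal: diag(E_ss, E_tt). Second derivatives: E_ss(-2)=-2160, E_ss(0)=480, E_ss(1)=-540, E_ss(4)=4320; E_tt(-3)=900, E_tt(-1)=-180, E_tt(0)=180, E_tt(2)=-900.
Local minima occur where both diagonal entries positive: (0, -3), (0, 0), (4, -3), (4, 0). Count: 4.

4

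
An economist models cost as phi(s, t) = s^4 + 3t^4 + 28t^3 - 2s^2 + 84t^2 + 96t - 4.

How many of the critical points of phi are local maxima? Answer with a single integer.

1

phi separates as a function of s plus a function of t, so ∇phi=0 decouples.
∂phi/∂s = 4s(s - 1)(s + 1) = 0 at s ∈ {-1, 0, 1}; ∂phi/∂t = 12(t + 1)(t + 2)(t + 4) = 0 at t ∈ {-4, -2, -1}.
The Hessian is diagonal: diag(phi_ss, phi_tt). Second derivatives: phi_ss(-1)=8, phi_ss(0)=-4, phi_ss(1)=8; phi_tt(-4)=72, phi_tt(-2)=-24, phi_tt(-1)=36.
Local maxima occur where both diagonal entries negative: (0, -2). Count: 1.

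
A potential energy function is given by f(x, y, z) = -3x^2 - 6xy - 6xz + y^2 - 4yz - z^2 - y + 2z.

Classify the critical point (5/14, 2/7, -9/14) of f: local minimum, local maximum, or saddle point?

The Hessian is constant: H = [[-6, -6, -6], [-6, 2, -4], [-6, -4, -2]].
Leading principal minors: Δ₁ = -6, Δ₂ = -48, Δ₃ = -168.
The minors fit neither the all-positive nor the alternating-sign pattern, so H is indefinite: a saddle point.

saddle point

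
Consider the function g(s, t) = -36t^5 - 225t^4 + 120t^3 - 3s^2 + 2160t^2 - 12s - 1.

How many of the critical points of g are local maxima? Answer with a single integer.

2

g separates as a function of s plus a function of t, so ∇g=0 decouples.
∂g/∂s = -6(s + 2) = 0 at s ∈ {-2}; ∂g/∂t = -180t(t - 2)(t + 3)(t + 4) = 0 at t ∈ {-4, -3, 0, 2}.
The Hessian is diagonal: diag(g_ss, g_tt). Second derivatives: g_ss(-2)=-6; g_tt(-4)=4320, g_tt(-3)=-2700, g_tt(0)=4320, g_tt(2)=-10800.
Local maxima occur where both diagonal entries negative: (-2, -3), (-2, 2). Count: 2.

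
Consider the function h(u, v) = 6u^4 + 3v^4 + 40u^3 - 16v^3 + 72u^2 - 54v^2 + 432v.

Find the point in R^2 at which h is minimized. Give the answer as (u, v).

(0, -3)

h(u,v) separates as P(u) + Q(v), so its minimum is min P + min Q.
P'(u) = 24u(u + 2)(u + 3) vanishes at u ∈ {-3, -2, 0}; Q'(v) = 12(v - 4)(v - 3)(v + 3) vanishes at v ∈ {-3, 3, 4}.
Local minima of P (where P''>0): P(-3)=54, P(0)=0. Local minima of Q: Q(-3)=-1107, Q(4)=608.
So the global minimum of h is P(0) + Q(-3) = 0 − 1107 = -1107, attained at (0, -3).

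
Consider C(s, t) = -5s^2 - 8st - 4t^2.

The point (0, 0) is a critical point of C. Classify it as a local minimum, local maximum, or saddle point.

The Hessian of C is constant: H = [[-10, -8], [-8, -8]].
det(H) = (-10)·(-8) − (-8)² = 16.
det(H) > 0 and tr(H) = -18 < 0, so H is negative definite and the point is a local maximum.

local maximum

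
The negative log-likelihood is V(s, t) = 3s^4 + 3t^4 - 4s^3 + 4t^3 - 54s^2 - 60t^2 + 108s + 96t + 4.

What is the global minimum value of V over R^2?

-1287

V(s,t) separates as P(s) + Q(t) + 4, so its minimum is min P + min Q + 4.
P'(s) = 12(s - 3)(s - 1)(s + 3) vanishes at s ∈ {-3, 1, 3}; Q'(t) = 12(t - 2)(t - 1)(t + 4) vanishes at t ∈ {-4, 1, 2}.
Local minima of P (where P''>0): P(-3)=-459, P(3)=-27. Local minima of Q: Q(-4)=-832, Q(2)=32.
So the global minimum of V is P(-3) + Q(-4) + 4 = -459 − 832 + 4 = -1287, attained at (-3, -4).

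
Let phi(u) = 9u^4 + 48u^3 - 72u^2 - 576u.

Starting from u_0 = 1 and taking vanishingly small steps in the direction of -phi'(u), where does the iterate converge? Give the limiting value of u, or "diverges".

2

phi'(u) = 36(u - 2)(u + 2)(u + 4), so phi'(1) = -540.
Gradient descent moves in the -phi' direction, i.e. u is increasing.
The nearest critical point in that direction is u = 2, where phi'' = 864 > 0 (a local minimum). The iterate converges there.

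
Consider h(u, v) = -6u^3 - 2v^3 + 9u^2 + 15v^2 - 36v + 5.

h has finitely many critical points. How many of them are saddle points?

2

h separates as a function of u plus a function of v, so ∇h=0 decouples.
∂h/∂u = -18u(u - 1) = 0 at u ∈ {0, 1}; ∂h/∂v = -6(v - 3)(v - 2) = 0 at v ∈ {2, 3}.
The Hessian is diagonal: diag(h_uu, h_vv). Second derivatives: h_uu(0)=18, h_uu(1)=-18; h_vv(2)=6, h_vv(3)=-6.
Saddle points occur where the two diagonal entries have opposite signs: (0, 3), (1, 2). Count: 2.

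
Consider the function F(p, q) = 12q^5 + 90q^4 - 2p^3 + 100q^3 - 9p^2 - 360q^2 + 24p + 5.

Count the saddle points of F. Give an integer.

4

F separates as a function of p plus a function of q, so ∇F=0 decouples.
∂F/∂p = -6(p - 1)(p + 4) = 0 at p ∈ {-4, 1}; ∂F/∂q = 60q(q - 1)(q + 3)(q + 4) = 0 at q ∈ {-4, -3, 0, 1}.
The Hessian is diagonal: diag(F_pp, F_qq). Second derivatives: F_pp(-4)=30, F_pp(1)=-30; F_qq(-4)=-1200, F_qq(-3)=720, F_qq(0)=-720, F_qq(1)=1200.
Saddle points occur where the two diagonal entries have opposite signs: (-4, -4), (-4, 0), (1, -3), (1, 1). Count: 4.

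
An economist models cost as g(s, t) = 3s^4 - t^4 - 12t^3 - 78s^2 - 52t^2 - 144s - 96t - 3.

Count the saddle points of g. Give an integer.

g separates as a function of s plus a function of t, so ∇g=0 decouples.
∂g/∂s = 12(s - 4)(s + 1)(s + 3) = 0 at s ∈ {-3, -1, 4}; ∂g/∂t = -4(t + 2)(t + 3)(t + 4) = 0 at t ∈ {-4, -3, -2}.
The Hessian is diagonal: diag(g_ss, g_tt). Second derivatives: g_ss(-3)=168, g_ss(-1)=-120, g_ss(4)=420; g_tt(-4)=-8, g_tt(-3)=4, g_tt(-2)=-8.
Saddle points occur where the two diagonal entries have opposite signs: (-3, -4), (-3, -2), (-1, -3), (4, -4), (4, -2). Count: 5.

5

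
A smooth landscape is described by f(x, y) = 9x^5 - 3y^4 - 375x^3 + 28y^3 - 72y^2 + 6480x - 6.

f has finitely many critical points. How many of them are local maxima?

f separates as a function of x plus a function of y, so ∇f=0 decouples.
∂f/∂x = 45(x - 4)(x - 3)(x + 3)(x + 4) = 0 at x ∈ {-4, -3, 3, 4}; ∂f/∂y = -12y(y - 4)(y - 3) = 0 at y ∈ {0, 3, 4}.
The Hessian is diagonal: diag(f_xx, f_yy). Second derivatives: f_xx(-4)=-2520, f_xx(-3)=1890, f_xx(3)=-1890, f_xx(4)=2520; f_yy(0)=-144, f_yy(3)=36, f_yy(4)=-48.
Local maxima occur where both diagonal entries negative: (-4, 0), (-4, 4), (3, 0), (3, 4). Count: 4.

4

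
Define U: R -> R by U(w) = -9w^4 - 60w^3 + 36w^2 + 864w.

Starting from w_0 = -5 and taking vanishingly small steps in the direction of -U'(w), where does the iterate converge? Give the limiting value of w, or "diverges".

U'(w) = -36(w - 2)(w + 3)(w + 4), so U'(-5) = 504.
Gradient descent moves in the -U' direction, i.e. w is decreasing.
There is no critical point below w=-5, and U' keeps the same sign, so the iterate runs off to −∞.

diverges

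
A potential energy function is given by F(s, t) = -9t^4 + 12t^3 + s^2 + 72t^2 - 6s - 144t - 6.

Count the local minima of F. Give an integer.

F separates as a function of s plus a function of t, so ∇F=0 decouples.
∂F/∂s = 2(s - 3) = 0 at s ∈ {3}; ∂F/∂t = -36(t - 2)(t - 1)(t + 2) = 0 at t ∈ {-2, 1, 2}.
The Hessian is diagonal: diag(F_ss, F_tt). Second derivatives: F_ss(3)=2; F_tt(-2)=-432, F_tt(1)=108, F_tt(2)=-144.
Local minima occur where both diagonal entries positive: (3, 1). Count: 1.

1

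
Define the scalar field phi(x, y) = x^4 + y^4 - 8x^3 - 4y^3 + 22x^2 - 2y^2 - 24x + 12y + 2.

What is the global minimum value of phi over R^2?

phi(x,y) separates as P(x) + Q(y) + 2, so its minimum is min P + min Q + 2.
P'(x) = 4(x - 3)(x - 2)(x - 1) vanishes at x ∈ {1, 2, 3}; Q'(y) = 4(y - 3)(y - 1)(y + 1) vanishes at y ∈ {-1, 1, 3}.
Local minima of P (where P''>0): P(1)=-9, P(3)=-9. Local minima of Q: Q(-1)=-9, Q(3)=-9.
So the global minimum of phi is P(1) + Q(-1) + 2 = -9 − 9 + 2 = -16, attained at (1, -1).

-16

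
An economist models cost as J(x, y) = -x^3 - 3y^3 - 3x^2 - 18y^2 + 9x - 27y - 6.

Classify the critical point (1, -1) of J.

The mixed partial ∂²J/∂x∂y is 0, so the Hessian at any point is diag(J_xx, J_yy) = diag(-6(x + 1), -18(y + 2)).
At (1, -1): H = diag(-12, -18).
Both eigenvalues are negative, so H is negative definite: a local maximum.

local maximum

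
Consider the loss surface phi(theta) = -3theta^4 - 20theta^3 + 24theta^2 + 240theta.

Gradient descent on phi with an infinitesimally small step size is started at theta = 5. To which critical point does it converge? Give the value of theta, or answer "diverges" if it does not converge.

phi'(theta) = -12(theta - 2)(theta + 2)(theta + 5), so phi'(5) = -2520.
Gradient descent moves in the -phi' direction, i.e. theta is increasing.
There is no critical point above theta=5, and phi' keeps the same sign, so the iterate runs off to +∞.

diverges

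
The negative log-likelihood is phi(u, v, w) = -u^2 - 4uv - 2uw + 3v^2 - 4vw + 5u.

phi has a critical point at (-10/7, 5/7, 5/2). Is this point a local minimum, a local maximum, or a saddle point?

saddle point

The Hessian is constant: H = [[-2, -4, -2], [-4, 6, -4], [-2, -4, 0]].
Leading principal minors: Δ₁ = -2, Δ₂ = -28, Δ₃ = -56.
The minors fit neither the all-positive nor the alternating-sign pattern, so H is indefinite: a saddle point.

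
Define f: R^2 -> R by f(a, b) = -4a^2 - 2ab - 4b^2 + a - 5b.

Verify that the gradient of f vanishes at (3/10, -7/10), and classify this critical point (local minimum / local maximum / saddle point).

local maximum

∇f = (-8a - 2b + 1, -2a - 8b - 5); substituting (3/10, -7/10) gives ∇f = (0, 0), so (3/10, -7/10) is indeed a critical point.
The Hessian of f is constant: H = [[-8, -2], [-2, -8]].
det(H) = (-8)·(-8) − (-2)² = 60.
det(H) > 0 and tr(H) = -16 < 0, so H is negative definite and the point is a local maximum.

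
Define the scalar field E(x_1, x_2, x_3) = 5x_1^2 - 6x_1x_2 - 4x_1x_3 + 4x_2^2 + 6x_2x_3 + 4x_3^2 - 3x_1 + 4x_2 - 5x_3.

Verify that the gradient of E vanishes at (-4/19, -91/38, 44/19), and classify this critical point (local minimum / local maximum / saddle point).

∇E = (10x_1 - 6x_2 - 4x_3 - 3, -6x_1 + 8x_2 + 6x_3 + 4, -4x_1 + 6x_2 + 8x_3 - 5); substituting (-4/19, -91/38, 44/19) gives ∇E = (0, 0, 0), so (-4/19, -91/38, 44/19) is indeed a critical point.
The Hessian is constant: H = [[10, -6, -4], [-6, 8, 6], [-4, 6, 8]].
Leading principal minors: Δ₁ = 10, Δ₂ = 44, Δ₃ = 152.
All leading minors are positive, so H is positive definite: a local minimum.

local minimum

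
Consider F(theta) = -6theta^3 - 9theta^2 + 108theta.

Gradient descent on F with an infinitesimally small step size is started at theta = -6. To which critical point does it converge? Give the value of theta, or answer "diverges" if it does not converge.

F'(theta) = -18(theta - 2)(theta + 3), so F'(-6) = -432.
Gradient descent moves in the -F' direction, i.e. theta is increasing.
The nearest critical point in that direction is theta = -3, where F'' = 90 > 0 (a local minimum). The iterate converges there.

-3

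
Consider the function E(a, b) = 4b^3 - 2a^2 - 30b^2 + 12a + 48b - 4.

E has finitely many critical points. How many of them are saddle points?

E separates as a function of a plus a function of b, so ∇E=0 decouples.
∂E/∂a = -4(a - 3) = 0 at a ∈ {3}; ∂E/∂b = 12(b - 4)(b - 1) = 0 at b ∈ {1, 4}.
The Hessian is diagonal: diag(E_aa, E_bb). Second derivatives: E_aa(3)=-4; E_bb(1)=-36, E_bb(4)=36.
Saddle points occur where the two diagonal entries have opposite signs: (3, 4). Count: 1.

1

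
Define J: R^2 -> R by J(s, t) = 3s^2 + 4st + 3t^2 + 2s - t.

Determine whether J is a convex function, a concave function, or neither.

J is quadratic, so its Hessian is the constant matrix H = [[6, 4], [4, 6]].
det(H) = 20, tr(H) = 12.
det(H) > 0 and tr(H) > 0, so H is positive definite everywhere: convex.

convex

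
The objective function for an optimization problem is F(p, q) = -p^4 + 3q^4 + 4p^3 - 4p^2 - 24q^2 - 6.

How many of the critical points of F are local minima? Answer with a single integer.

2

F separates as a function of p plus a function of q, so ∇F=0 decouples.
∂F/∂p = -4p(p - 2)(p - 1) = 0 at p ∈ {0, 1, 2}; ∂F/∂q = 12q(q - 2)(q + 2) = 0 at q ∈ {-2, 0, 2}.
The Hessian is diagonal: diag(F_pp, F_qq). Second derivatives: F_pp(0)=-8, F_pp(1)=4, F_pp(2)=-8; F_qq(-2)=96, F_qq(0)=-48, F_qq(2)=96.
Local minima occur where both diagonal entries positive: (1, -2), (1, 2). Count: 2.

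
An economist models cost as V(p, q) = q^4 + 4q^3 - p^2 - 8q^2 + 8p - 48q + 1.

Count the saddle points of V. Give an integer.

2

V separates as a function of p plus a function of q, so ∇V=0 decouples.
∂V/∂p = -2(p - 4) = 0 at p ∈ {4}; ∂V/∂q = 4(q - 2)(q + 2)(q + 3) = 0 at q ∈ {-3, -2, 2}.
The Hessian is diagonal: diag(V_pp, V_qq). Second derivatives: V_pp(4)=-2; V_qq(-3)=20, V_qq(-2)=-16, V_qq(2)=80.
Saddle points occur where the two diagonal entries have opposite signs: (4, -3), (4, 2). Count: 2.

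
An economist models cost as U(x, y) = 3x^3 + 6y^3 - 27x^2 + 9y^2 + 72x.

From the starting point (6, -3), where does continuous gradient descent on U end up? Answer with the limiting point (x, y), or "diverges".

U is separable, so gradient descent decouples: x follows -∂U/∂x, y follows -∂U/∂y.
∂U/∂x = 9(x - 4)(x - 2); at x=6 this is 72, so x decreases.
∂U/∂y = 18y(y + 1); at y=-3 this is 108, so y decreases.
The y-coordinate has no critical point in that direction and runs off to infinity.

diverges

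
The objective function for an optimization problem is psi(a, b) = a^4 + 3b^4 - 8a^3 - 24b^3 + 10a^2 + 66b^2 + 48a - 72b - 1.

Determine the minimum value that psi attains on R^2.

psi(a,b) separates as P(a) + Q(b) − 1, so its minimum is min P + min Q − 1.
P'(a) = 4(a - 4)(a - 3)(a + 1) vanishes at a ∈ {-1, 3, 4}; Q'(b) = 12(b - 3)(b - 2)(b - 1) vanishes at b ∈ {1, 2, 3}.
Local minima of P (where P''>0): P(-1)=-29, P(4)=96. Local minima of Q: Q(1)=-27, Q(3)=-27.
So the global minimum of psi is P(-1) + Q(1) − 1 = -29 − 27 − 1 = -57, attained at (-1, 1).

-57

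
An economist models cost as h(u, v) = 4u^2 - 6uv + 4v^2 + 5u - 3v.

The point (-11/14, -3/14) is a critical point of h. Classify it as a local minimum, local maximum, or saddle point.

The Hessian of h is constant: H = [[8, -6], [-6, 8]].
det(H) = 8·8 − (-6)² = 28.
det(H) > 0 and tr(H) = 16 > 0, so H is positive definite and the point is a local minimum.

local minimum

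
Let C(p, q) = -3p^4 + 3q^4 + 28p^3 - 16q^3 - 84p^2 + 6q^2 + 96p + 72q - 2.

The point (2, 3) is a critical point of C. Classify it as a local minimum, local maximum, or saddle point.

local minimum

The mixed partial ∂²C/∂p∂q is 0, so the Hessian at any point is diag(C_pp, C_qq) = diag(12(-3p^2 + 14p - 14), 12(3q^2 - 8q + 1)).
At (2, 3): H = diag(24, 48).
Both eigenvalues are positive, so H is positive definite: a local minimum.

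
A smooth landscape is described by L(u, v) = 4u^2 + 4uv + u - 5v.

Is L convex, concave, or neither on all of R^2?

L is quadratic, so its Hessian is the constant matrix H = [[8, 4], [4, 0]].
det(H) = -16, tr(H) = 8.
det(H) < 0, so H is indefinite: neither convex nor concave.

neither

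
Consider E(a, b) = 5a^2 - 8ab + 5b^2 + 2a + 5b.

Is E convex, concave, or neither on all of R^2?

E is quadratic, so its Hessian is the constant matrix H = [[10, -8], [-8, 10]].
det(H) = 36, tr(H) = 20.
det(H) > 0 and tr(H) > 0, so H is positive definite everywhere: convex.

convex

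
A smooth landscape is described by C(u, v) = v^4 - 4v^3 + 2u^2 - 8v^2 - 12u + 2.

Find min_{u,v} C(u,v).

-144

C(u,v) separates as P(u) + Q(v) + 2, so its minimum is min P + min Q + 2.
P'(u) = 4u - 12 vanishes at u ∈ {3}; Q'(v) = 4v(v - 4)(v + 1) vanishes at v ∈ {-1, 0, 4}.
Local minima of P (where P''>0): P(3)=-18. Local minima of Q: Q(-1)=-3, Q(4)=-128.
So the global minimum of C is P(3) + Q(4) + 2 = -18 − 128 + 2 = -144, attained at (3, 4).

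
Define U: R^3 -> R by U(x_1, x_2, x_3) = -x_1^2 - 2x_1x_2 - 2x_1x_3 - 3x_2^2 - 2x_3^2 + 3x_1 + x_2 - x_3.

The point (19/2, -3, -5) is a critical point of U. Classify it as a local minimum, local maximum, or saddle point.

The Hessian is constant: H = [[-2, -2, -2], [-2, -6, 0], [-2, 0, -4]].
Leading principal minors: Δ₁ = -2, Δ₂ = 8, Δ₃ = -8.
The minors alternate sign starting negative (−, +, −), so H is negative definite: a local maximum.

local maximum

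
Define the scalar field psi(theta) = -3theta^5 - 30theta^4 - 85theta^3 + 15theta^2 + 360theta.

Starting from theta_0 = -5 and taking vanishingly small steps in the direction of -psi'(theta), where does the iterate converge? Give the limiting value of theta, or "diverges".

-4

psi'(theta) = -15(theta - 1)(theta + 2)(theta + 3)(theta + 4), so psi'(-5) = -540.
Gradient descent moves in the -psi' direction, i.e. theta is increasing.
The nearest critical point in that direction is theta = -4, where psi'' = 150 > 0 (a local minimum). The iterate converges there.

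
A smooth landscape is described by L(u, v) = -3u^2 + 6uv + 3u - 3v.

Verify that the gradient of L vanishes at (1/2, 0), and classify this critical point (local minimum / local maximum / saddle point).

∇L = (-6u + 6v + 3, 6u - 3); substituting (1/2, 0) gives ∇L = (0, 0), so (1/2, 0) is indeed a critical point.
The Hessian of L is constant: H = [[-6, 6], [6, 0]].
det(H) = (-6)·0 − 6² = -36.
Since det(H) < 0, H is indefinite and the critical point is a saddle point.

saddle point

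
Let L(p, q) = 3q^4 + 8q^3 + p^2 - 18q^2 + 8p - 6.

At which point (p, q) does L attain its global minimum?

L(p,q) separates as A(p) + B(q) − 6, so its minimum is min A + min B − 6.
A'(p) = 2p + 8 vanishes at p ∈ {-4}; B'(q) = 12q(q - 1)(q + 3) vanishes at q ∈ {-3, 0, 1}.
Local minima of A (where A''>0): A(-4)=-16. Local minima of B: B(-3)=-135, B(1)=-7.
So the global minimum of L is A(-4) + B(-3) − 6 = -16 − 135 − 6 = -157, attained at (-4, -3).

(-4, -3)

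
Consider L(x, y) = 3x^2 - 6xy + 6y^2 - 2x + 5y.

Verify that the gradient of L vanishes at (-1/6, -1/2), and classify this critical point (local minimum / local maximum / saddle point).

∇L = (6x - 6y - 2, -6x + 12y + 5); substituting (-1/6, -1/2) gives ∇L = (0, 0), so (-1/6, -1/2) is indeed a critical point.
The Hessian of L is constant: H = [[6, -6], [-6, 12]].
det(H) = 6·12 − (-6)² = 36.
det(H) > 0 and tr(H) = 18 > 0, so H is positive definite and the point is a local minimum.

local minimum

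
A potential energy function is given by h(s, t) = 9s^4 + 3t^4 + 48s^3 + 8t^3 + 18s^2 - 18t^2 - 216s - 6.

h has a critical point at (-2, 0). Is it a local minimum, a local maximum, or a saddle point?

local maximum

The mixed partial ∂²h/∂s∂t is 0, so the Hessian at any point is diag(h_ss, h_tt) = diag(36(3s^2 + 8s + 1), 12(3t^2 + 4t - 3)).
At (-2, 0): H = diag(-108, -36).
Both eigenvalues are negative, so H is negative definite: a local maximum.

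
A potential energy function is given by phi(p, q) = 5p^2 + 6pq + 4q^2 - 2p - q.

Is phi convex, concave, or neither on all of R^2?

convex

phi is quadratic, so its Hessian is the constant matrix H = [[10, 6], [6, 8]].
det(H) = 44, tr(H) = 18.
det(H) > 0 and tr(H) > 0, so H is positive definite everywhere: convex.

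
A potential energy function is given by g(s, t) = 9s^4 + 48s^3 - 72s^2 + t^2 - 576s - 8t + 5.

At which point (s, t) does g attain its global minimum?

g(s,t) separates as P(s) + Q(t) + 5, so its minimum is min P + min Q + 5.
P'(s) = 36(s - 2)(s + 2)(s + 4) vanishes at s ∈ {-4, -2, 2}; Q'(t) = 2(t - 4) vanishes at t ∈ {4}.
Local minima of P (where P''>0): P(-4)=384, P(2)=-912. Local minima of Q: Q(4)=-16.
So the global minimum of g is P(2) + Q(4) + 5 = -912 − 16 + 5 = -923, attained at (2, 4).

(2, 4)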